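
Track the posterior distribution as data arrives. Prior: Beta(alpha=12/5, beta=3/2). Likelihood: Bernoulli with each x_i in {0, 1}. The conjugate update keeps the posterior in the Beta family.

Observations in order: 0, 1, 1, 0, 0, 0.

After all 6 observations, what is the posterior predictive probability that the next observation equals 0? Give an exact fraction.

5/9

obs 1: x=0 → posterior Beta(12/5, 5/2)
obs 2: x=1 → posterior Beta(17/5, 5/2)
obs 3: x=1 → posterior Beta(22/5, 5/2)
obs 4: x=0 → posterior Beta(22/5, 7/2)
obs 5: x=0 → posterior Beta(22/5, 9/2)
obs 6: x=0 → posterior Beta(22/5, 11/2)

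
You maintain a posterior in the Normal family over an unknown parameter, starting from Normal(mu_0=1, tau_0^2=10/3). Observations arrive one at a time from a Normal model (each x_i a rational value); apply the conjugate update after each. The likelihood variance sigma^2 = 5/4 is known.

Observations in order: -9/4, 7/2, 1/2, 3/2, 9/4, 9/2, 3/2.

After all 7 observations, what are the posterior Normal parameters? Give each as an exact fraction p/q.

obs 1: x=-9/4 → posterior Normal(-15/11, 10/11)
obs 2: x=7/2 → posterior Normal(13/19, 10/19)
obs 3: x=1/2 → posterior Normal(17/27, 10/27)
obs 4: x=3/2 → posterior Normal(29/35, 2/7)
obs 5: x=9/4 → posterior Normal(47/43, 10/43)
obs 6: x=9/2 → posterior Normal(83/51, 10/51)
obs 7: x=3/2 → posterior Normal(95/59, 10/59)

mu_0=95/59, tau_0^2=10/59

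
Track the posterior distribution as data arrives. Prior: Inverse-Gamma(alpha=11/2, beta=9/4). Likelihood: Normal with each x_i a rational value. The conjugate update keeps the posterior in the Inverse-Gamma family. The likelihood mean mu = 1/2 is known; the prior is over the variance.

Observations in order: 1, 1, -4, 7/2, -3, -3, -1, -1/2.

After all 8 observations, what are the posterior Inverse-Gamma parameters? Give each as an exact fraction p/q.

obs 1: x=1 → posterior Inverse-Gamma(6, 19/8)
obs 2: x=1 → posterior Inverse-Gamma(13/2, 5/2)
obs 3: x=-4 → posterior Inverse-Gamma(7, 101/8)
obs 4: x=7/2 → posterior Inverse-Gamma(15/2, 137/8)
obs 5: x=-3 → posterior Inverse-Gamma(8, 93/4)
obs 6: x=-3 → posterior Inverse-Gamma(17/2, 235/8)
obs 7: x=-1 → posterior Inverse-Gamma(9, 61/2)
obs 8: x=-1/2 → posterior Inverse-Gamma(19/2, 31)

alpha=19/2, beta=31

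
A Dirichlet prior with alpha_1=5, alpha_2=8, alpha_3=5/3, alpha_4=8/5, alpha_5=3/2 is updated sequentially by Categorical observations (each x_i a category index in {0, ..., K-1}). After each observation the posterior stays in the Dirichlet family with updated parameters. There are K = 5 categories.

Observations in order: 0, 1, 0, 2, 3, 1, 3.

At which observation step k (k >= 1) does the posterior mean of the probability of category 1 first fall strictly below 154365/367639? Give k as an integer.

k = 4

obs 1: x=0 → posterior Dirichlet(6, 8, 5/3, 8/5, 3/2)
obs 2: x=1 → posterior Dirichlet(6, 9, 5/3, 8/5, 3/2)
obs 3: x=0 → posterior Dirichlet(7, 9, 5/3, 8/5, 3/2)
obs 4: x=2 → posterior Dirichlet(7, 9, 8/3, 8/5, 3/2)
obs 5: x=3 → posterior Dirichlet(7, 9, 8/3, 13/5, 3/2)
obs 6: x=1 → posterior Dirichlet(7, 10, 8/3, 13/5, 3/2)
obs 7: x=3 → posterior Dirichlet(7, 10, 8/3, 18/5, 3/2)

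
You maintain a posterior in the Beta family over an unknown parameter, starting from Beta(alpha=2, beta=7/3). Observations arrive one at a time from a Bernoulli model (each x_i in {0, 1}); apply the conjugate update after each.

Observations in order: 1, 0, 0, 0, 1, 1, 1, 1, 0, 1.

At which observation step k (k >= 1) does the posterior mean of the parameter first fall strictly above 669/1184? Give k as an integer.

obs 1: x=1 → posterior Beta(3, 7/3)
obs 2: x=0 → posterior Beta(3, 10/3)
obs 3: x=0 → posterior Beta(3, 13/3)
obs 4: x=0 → posterior Beta(3, 16/3)
obs 5: x=1 → posterior Beta(4, 16/3)
obs 6: x=1 → posterior Beta(5, 16/3)
obs 7: x=1 → posterior Beta(6, 16/3)
obs 8: x=1 → posterior Beta(7, 16/3)
obs 9: x=0 → posterior Beta(7, 19/3)
obs 10: x=1 → posterior Beta(8, 19/3)

k = 8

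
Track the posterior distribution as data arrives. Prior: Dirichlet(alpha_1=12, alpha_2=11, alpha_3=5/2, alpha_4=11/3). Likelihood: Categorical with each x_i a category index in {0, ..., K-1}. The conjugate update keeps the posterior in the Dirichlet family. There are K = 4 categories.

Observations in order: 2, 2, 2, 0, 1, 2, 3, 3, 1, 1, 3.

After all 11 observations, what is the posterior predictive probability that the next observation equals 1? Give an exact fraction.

obs 1: x=2 → posterior Dirichlet(12, 11, 7/2, 11/3)
obs 2: x=2 → posterior Dirichlet(12, 11, 9/2, 11/3)
obs 3: x=2 → posterior Dirichlet(12, 11, 11/2, 11/3)
obs 4: x=0 → posterior Dirichlet(13, 11, 11/2, 11/3)
obs 5: x=1 → posterior Dirichlet(13, 12, 11/2, 11/3)
obs 6: x=2 → posterior Dirichlet(13, 12, 13/2, 11/3)
obs 7: x=3 → posterior Dirichlet(13, 12, 13/2, 14/3)
obs 8: x=3 → posterior Dirichlet(13, 12, 13/2, 17/3)
obs 9: x=1 → posterior Dirichlet(13, 13, 13/2, 17/3)
obs 10: x=1 → posterior Dirichlet(13, 14, 13/2, 17/3)
obs 11: x=3 → posterior Dirichlet(13, 14, 13/2, 20/3)

84/241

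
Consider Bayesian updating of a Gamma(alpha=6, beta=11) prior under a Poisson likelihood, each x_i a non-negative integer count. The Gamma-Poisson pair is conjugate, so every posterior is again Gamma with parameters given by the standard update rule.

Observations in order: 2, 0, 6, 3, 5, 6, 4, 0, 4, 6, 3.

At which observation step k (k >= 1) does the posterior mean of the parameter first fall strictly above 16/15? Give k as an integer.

k = 4

obs 1: x=2 → posterior Gamma(8, 12)
obs 2: x=0 → posterior Gamma(8, 13)
obs 3: x=6 → posterior Gamma(14, 14)
obs 4: x=3 → posterior Gamma(17, 15)
obs 5: x=5 → posterior Gamma(22, 16)
obs 6: x=6 → posterior Gamma(28, 17)
obs 7: x=4 → posterior Gamma(32, 18)
obs 8: x=0 → posterior Gamma(32, 19)
obs 9: x=4 → posterior Gamma(36, 20)
obs 10: x=6 → posterior Gamma(42, 21)
obs 11: x=3 → posterior Gamma(45, 22)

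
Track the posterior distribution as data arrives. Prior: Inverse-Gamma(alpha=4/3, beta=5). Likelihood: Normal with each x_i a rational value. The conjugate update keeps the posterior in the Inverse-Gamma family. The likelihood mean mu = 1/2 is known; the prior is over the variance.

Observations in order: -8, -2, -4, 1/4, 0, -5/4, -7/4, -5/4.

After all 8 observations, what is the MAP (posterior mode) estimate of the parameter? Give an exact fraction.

1443/152

obs 1: x=-8 → posterior Inverse-Gamma(11/6, 329/8)
obs 2: x=-2 → posterior Inverse-Gamma(7/3, 177/4)
obs 3: x=-4 → posterior Inverse-Gamma(17/6, 435/8)
obs 4: x=1/4 → posterior Inverse-Gamma(10/3, 1741/32)
obs 5: x=0 → posterior Inverse-Gamma(23/6, 1745/32)
obs 6: x=-5/4 → posterior Inverse-Gamma(13/3, 897/16)
obs 7: x=-7/4 → posterior Inverse-Gamma(29/6, 1875/32)
obs 8: x=-5/4 → posterior Inverse-Gamma(16/3, 481/8)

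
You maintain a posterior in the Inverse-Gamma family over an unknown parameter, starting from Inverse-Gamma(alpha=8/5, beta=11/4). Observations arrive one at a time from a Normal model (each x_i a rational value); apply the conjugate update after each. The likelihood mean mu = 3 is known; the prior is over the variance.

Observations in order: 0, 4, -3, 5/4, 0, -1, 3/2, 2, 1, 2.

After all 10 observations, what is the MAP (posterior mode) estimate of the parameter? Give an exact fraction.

obs 1: x=0 → posterior Inverse-Gamma(21/10, 29/4)
obs 2: x=4 → posterior Inverse-Gamma(13/5, 31/4)
obs 3: x=-3 → posterior Inverse-Gamma(31/10, 103/4)
obs 4: x=5/4 → posterior Inverse-Gamma(18/5, 873/32)
obs 5: x=0 → posterior Inverse-Gamma(41/10, 1017/32)
obs 6: x=-1 → posterior Inverse-Gamma(23/5, 1273/32)
obs 7: x=3/2 → posterior Inverse-Gamma(51/10, 1309/32)
obs 8: x=2 → posterior Inverse-Gamma(28/5, 1325/32)
obs 9: x=1 → posterior Inverse-Gamma(61/10, 1389/32)
obs 10: x=2 → posterior Inverse-Gamma(33/5, 1405/32)

7025/1216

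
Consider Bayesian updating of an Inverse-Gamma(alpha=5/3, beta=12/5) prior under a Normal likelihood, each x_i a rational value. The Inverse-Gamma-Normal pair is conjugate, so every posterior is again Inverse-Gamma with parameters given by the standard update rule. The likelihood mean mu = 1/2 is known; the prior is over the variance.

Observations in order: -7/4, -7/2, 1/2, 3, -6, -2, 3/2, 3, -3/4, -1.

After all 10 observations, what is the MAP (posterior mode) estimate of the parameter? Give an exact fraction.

obs 1: x=-7/4 → posterior Inverse-Gamma(13/6, 789/160)
obs 2: x=-7/2 → posterior Inverse-Gamma(8/3, 2069/160)
obs 3: x=1/2 → posterior Inverse-Gamma(19/6, 2069/160)
obs 4: x=3 → posterior Inverse-Gamma(11/3, 2569/160)
obs 5: x=-6 → posterior Inverse-Gamma(25/6, 5949/160)
obs 6: x=-2 → posterior Inverse-Gamma(14/3, 6449/160)
obs 7: x=3/2 → posterior Inverse-Gamma(31/6, 6529/160)
obs 8: x=3 → posterior Inverse-Gamma(17/3, 7029/160)
obs 9: x=-3/4 → posterior Inverse-Gamma(37/6, 3577/80)
obs 10: x=-1 → posterior Inverse-Gamma(20/3, 3667/80)

11001/1840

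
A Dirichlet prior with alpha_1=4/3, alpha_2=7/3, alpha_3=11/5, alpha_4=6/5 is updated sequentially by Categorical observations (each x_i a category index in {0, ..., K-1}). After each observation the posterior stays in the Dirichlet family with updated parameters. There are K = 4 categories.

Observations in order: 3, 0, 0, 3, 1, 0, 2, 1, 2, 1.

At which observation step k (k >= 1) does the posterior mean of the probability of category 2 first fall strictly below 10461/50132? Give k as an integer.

obs 1: x=3 → posterior Dirichlet(4/3, 7/3, 11/5, 11/5)
obs 2: x=0 → posterior Dirichlet(7/3, 7/3, 11/5, 11/5)
obs 3: x=0 → posterior Dirichlet(10/3, 7/3, 11/5, 11/5)
obs 4: x=3 → posterior Dirichlet(10/3, 7/3, 11/5, 16/5)
obs 5: x=1 → posterior Dirichlet(10/3, 10/3, 11/5, 16/5)
obs 6: x=0 → posterior Dirichlet(13/3, 10/3, 11/5, 16/5)
obs 7: x=2 → posterior Dirichlet(13/3, 10/3, 16/5, 16/5)
obs 8: x=1 → posterior Dirichlet(13/3, 13/3, 16/5, 16/5)
obs 9: x=2 → posterior Dirichlet(13/3, 13/3, 21/5, 16/5)
obs 10: x=1 → posterior Dirichlet(13/3, 16/3, 21/5, 16/5)

k = 4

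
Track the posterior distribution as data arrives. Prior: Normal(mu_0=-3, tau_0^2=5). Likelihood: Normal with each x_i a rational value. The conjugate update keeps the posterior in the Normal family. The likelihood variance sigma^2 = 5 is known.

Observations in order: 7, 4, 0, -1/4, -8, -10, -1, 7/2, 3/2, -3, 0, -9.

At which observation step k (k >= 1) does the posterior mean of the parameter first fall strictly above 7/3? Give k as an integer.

k = 2

obs 1: x=7 → posterior Normal(2, 5/2)
obs 2: x=4 → posterior Normal(8/3, 5/3)
obs 3: x=0 → posterior Normal(2, 5/4)
obs 4: x=-1/4 → posterior Normal(31/20, 1)
obs 5: x=-8 → posterior Normal(-1/24, 5/6)
obs 6: x=-10 → posterior Normal(-41/28, 5/7)
obs 7: x=-1 → posterior Normal(-45/32, 5/8)
obs 8: x=7/2 → posterior Normal(-31/36, 5/9)
obs 9: x=3/2 → posterior Normal(-5/8, 1/2)
obs 10: x=-3 → posterior Normal(-37/44, 5/11)
obs 11: x=0 → posterior Normal(-37/48, 5/12)
obs 12: x=-9 → posterior Normal(-73/52, 5/13)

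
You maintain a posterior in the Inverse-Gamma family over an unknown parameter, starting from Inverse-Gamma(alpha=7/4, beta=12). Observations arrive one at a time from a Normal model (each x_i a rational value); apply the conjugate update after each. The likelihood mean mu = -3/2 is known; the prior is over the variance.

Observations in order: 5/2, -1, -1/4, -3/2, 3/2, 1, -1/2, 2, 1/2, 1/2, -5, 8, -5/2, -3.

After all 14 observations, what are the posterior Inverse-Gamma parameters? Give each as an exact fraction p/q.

alpha=35/4, beta=2945/32

obs 1: x=5/2 → posterior Inverse-Gamma(9/4, 20)
obs 2: x=-1 → posterior Inverse-Gamma(11/4, 161/8)
obs 3: x=-1/4 → posterior Inverse-Gamma(13/4, 669/32)
obs 4: x=-3/2 → posterior Inverse-Gamma(15/4, 669/32)
obs 5: x=3/2 → posterior Inverse-Gamma(17/4, 813/32)
obs 6: x=1 → posterior Inverse-Gamma(19/4, 913/32)
obs 7: x=-1/2 → posterior Inverse-Gamma(21/4, 929/32)
obs 8: x=2 → posterior Inverse-Gamma(23/4, 1125/32)
obs 9: x=1/2 → posterior Inverse-Gamma(25/4, 1189/32)
obs 10: x=1/2 → posterior Inverse-Gamma(27/4, 1253/32)
obs 11: x=-5 → posterior Inverse-Gamma(29/4, 1449/32)
obs 12: x=8 → posterior Inverse-Gamma(31/4, 2893/32)
obs 13: x=-5/2 → posterior Inverse-Gamma(33/4, 2909/32)
obs 14: x=-3 → posterior Inverse-Gamma(35/4, 2945/32)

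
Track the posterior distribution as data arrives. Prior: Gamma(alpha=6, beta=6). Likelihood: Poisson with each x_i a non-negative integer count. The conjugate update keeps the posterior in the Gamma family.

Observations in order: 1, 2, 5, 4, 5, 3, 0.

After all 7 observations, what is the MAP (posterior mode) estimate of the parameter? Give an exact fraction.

obs 1: x=1 → posterior Gamma(7, 7)
obs 2: x=2 → posterior Gamma(9, 8)
obs 3: x=5 → posterior Gamma(14, 9)
obs 4: x=4 → posterior Gamma(18, 10)
obs 5: x=5 → posterior Gamma(23, 11)
obs 6: x=3 → posterior Gamma(26, 12)
obs 7: x=0 → posterior Gamma(26, 13)

25/13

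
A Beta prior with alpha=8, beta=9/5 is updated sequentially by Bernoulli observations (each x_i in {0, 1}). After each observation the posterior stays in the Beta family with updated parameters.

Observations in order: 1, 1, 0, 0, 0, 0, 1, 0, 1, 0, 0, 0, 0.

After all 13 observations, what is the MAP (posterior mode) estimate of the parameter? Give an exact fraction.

55/104

obs 1: x=1 → posterior Beta(9, 9/5)
obs 2: x=1 → posterior Beta(10, 9/5)
obs 3: x=0 → posterior Beta(10, 14/5)
obs 4: x=0 → posterior Beta(10, 19/5)
obs 5: x=0 → posterior Beta(10, 24/5)
obs 6: x=0 → posterior Beta(10, 29/5)
obs 7: x=1 → posterior Beta(11, 29/5)
obs 8: x=0 → posterior Beta(11, 34/5)
obs 9: x=1 → posterior Beta(12, 34/5)
obs 10: x=0 → posterior Beta(12, 39/5)
obs 11: x=0 → posterior Beta(12, 44/5)
obs 12: x=0 → posterior Beta(12, 49/5)
obs 13: x=0 → posterior Beta(12, 54/5)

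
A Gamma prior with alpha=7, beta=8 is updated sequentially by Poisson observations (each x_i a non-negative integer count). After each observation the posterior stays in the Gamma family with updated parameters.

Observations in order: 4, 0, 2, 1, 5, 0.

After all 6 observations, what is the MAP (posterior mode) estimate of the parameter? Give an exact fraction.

obs 1: x=4 → posterior Gamma(11, 9)
obs 2: x=0 → posterior Gamma(11, 10)
obs 3: x=2 → posterior Gamma(13, 11)
obs 4: x=1 → posterior Gamma(14, 12)
obs 5: x=5 → posterior Gamma(19, 13)
obs 6: x=0 → posterior Gamma(19, 14)

9/7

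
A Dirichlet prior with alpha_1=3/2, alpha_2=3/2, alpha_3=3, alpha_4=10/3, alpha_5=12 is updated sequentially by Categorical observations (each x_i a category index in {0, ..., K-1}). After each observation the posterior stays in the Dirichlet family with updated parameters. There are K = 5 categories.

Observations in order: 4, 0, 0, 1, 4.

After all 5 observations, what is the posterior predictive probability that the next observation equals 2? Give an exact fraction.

obs 1: x=4 → posterior Dirichlet(3/2, 3/2, 3, 10/3, 13)
obs 2: x=0 → posterior Dirichlet(5/2, 3/2, 3, 10/3, 13)
obs 3: x=0 → posterior Dirichlet(7/2, 3/2, 3, 10/3, 13)
obs 4: x=1 → posterior Dirichlet(7/2, 5/2, 3, 10/3, 13)
obs 5: x=4 → posterior Dirichlet(7/2, 5/2, 3, 10/3, 14)

9/79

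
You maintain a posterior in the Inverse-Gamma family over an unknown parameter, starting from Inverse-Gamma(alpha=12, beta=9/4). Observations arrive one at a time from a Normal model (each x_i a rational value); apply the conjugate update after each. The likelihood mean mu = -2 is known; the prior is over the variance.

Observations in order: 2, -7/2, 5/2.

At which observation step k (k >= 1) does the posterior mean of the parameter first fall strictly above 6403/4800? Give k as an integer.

obs 1: x=2 → posterior Inverse-Gamma(25/2, 41/4)
obs 2: x=-7/2 → posterior Inverse-Gamma(13, 91/8)
obs 3: x=5/2 → posterior Inverse-Gamma(27/2, 43/2)

k = 3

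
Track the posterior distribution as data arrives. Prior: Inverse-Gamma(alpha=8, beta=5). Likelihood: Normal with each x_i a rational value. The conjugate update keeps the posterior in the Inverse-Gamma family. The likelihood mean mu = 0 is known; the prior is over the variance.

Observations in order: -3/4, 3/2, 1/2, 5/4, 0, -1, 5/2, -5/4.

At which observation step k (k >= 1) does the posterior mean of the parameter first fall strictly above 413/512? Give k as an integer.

k = 4

obs 1: x=-3/4 → posterior Inverse-Gamma(17/2, 169/32)
obs 2: x=3/2 → posterior Inverse-Gamma(9, 205/32)
obs 3: x=1/2 → posterior Inverse-Gamma(19/2, 209/32)
obs 4: x=5/4 → posterior Inverse-Gamma(10, 117/16)
obs 5: x=0 → posterior Inverse-Gamma(21/2, 117/16)
obs 6: x=-1 → posterior Inverse-Gamma(11, 125/16)
obs 7: x=5/2 → posterior Inverse-Gamma(23/2, 175/16)
obs 8: x=-5/4 → posterior Inverse-Gamma(12, 375/32)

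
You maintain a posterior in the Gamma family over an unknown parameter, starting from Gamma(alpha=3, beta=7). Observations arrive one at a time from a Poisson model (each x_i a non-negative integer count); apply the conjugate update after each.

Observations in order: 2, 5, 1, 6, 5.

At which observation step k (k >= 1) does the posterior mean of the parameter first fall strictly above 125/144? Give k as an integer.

obs 1: x=2 → posterior Gamma(5, 8)
obs 2: x=5 → posterior Gamma(10, 9)
obs 3: x=1 → posterior Gamma(11, 10)
obs 4: x=6 → posterior Gamma(17, 11)
obs 5: x=5 → posterior Gamma(22, 12)

k = 2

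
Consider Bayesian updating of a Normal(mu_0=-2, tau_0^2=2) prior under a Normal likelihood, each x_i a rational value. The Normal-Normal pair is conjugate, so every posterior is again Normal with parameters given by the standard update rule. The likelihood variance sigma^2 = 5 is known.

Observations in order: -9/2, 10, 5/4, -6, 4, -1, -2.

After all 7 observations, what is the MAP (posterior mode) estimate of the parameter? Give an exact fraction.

obs 1: x=-9/2 → posterior Normal(-19/7, 10/7)
obs 2: x=10 → posterior Normal(1/9, 10/9)
obs 3: x=5/4 → posterior Normal(7/22, 10/11)
obs 4: x=-6 → posterior Normal(-17/26, 10/13)
obs 5: x=4 → posterior Normal(-1/30, 2/3)
obs 6: x=-1 → posterior Normal(-5/34, 10/17)
obs 7: x=-2 → posterior Normal(-13/38, 10/19)

-13/38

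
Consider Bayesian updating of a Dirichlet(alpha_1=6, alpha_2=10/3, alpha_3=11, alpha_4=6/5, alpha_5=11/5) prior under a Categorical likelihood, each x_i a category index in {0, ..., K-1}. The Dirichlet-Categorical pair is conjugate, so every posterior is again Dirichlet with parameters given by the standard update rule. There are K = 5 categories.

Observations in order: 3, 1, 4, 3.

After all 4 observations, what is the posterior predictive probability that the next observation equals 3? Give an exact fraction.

3/26

obs 1: x=3 → posterior Dirichlet(6, 10/3, 11, 11/5, 11/5)
obs 2: x=1 → posterior Dirichlet(6, 13/3, 11, 11/5, 11/5)
obs 3: x=4 → posterior Dirichlet(6, 13/3, 11, 11/5, 16/5)
obs 4: x=3 → posterior Dirichlet(6, 13/3, 11, 16/5, 16/5)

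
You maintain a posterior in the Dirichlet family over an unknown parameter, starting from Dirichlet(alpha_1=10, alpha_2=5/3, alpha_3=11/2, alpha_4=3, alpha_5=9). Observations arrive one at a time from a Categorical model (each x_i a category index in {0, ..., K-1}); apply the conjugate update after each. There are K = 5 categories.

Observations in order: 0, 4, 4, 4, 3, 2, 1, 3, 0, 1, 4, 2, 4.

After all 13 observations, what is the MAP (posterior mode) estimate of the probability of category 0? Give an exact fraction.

obs 1: x=0 → posterior Dirichlet(11, 5/3, 11/2, 3, 9)
obs 2: x=4 → posterior Dirichlet(11, 5/3, 11/2, 3, 10)
obs 3: x=4 → posterior Dirichlet(11, 5/3, 11/2, 3, 11)
obs 4: x=4 → posterior Dirichlet(11, 5/3, 11/2, 3, 12)
obs 5: x=3 → posterior Dirichlet(11, 5/3, 11/2, 4, 12)
obs 6: x=2 → posterior Dirichlet(11, 5/3, 13/2, 4, 12)
obs 7: x=1 → posterior Dirichlet(11, 8/3, 13/2, 4, 12)
obs 8: x=3 → posterior Dirichlet(11, 8/3, 13/2, 5, 12)
obs 9: x=0 → posterior Dirichlet(12, 8/3, 13/2, 5, 12)
obs 10: x=1 → posterior Dirichlet(12, 11/3, 13/2, 5, 12)
obs 11: x=4 → posterior Dirichlet(12, 11/3, 13/2, 5, 13)
obs 12: x=2 → posterior Dirichlet(12, 11/3, 15/2, 5, 13)
obs 13: x=4 → posterior Dirichlet(12, 11/3, 15/2, 5, 14)

66/223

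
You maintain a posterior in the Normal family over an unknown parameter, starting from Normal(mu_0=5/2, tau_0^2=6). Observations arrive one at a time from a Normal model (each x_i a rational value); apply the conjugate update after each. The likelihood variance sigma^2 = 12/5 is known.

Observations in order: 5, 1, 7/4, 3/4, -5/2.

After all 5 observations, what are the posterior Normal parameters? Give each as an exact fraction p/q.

mu_0=35/27, tau_0^2=4/9

obs 1: x=5 → posterior Normal(30/7, 12/7)
obs 2: x=1 → posterior Normal(35/12, 1)
obs 3: x=7/4 → posterior Normal(175/68, 12/17)
obs 4: x=3/4 → posterior Normal(95/44, 6/11)
obs 5: x=-5/2 → posterior Normal(35/27, 4/9)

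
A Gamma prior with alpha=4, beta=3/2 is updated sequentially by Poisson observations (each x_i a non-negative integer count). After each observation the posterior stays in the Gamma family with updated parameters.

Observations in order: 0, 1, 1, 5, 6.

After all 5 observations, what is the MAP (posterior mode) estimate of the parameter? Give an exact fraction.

obs 1: x=0 → posterior Gamma(4, 5/2)
obs 2: x=1 → posterior Gamma(5, 7/2)
obs 3: x=1 → posterior Gamma(6, 9/2)
obs 4: x=5 → posterior Gamma(11, 11/2)
obs 5: x=6 → posterior Gamma(17, 13/2)

32/13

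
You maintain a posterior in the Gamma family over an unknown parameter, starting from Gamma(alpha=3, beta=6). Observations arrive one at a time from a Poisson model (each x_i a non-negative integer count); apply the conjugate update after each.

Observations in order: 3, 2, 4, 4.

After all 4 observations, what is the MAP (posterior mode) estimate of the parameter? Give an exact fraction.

obs 1: x=3 → posterior Gamma(6, 7)
obs 2: x=2 → posterior Gamma(8, 8)
obs 3: x=4 → posterior Gamma(12, 9)
obs 4: x=4 → posterior Gamma(16, 10)

3/2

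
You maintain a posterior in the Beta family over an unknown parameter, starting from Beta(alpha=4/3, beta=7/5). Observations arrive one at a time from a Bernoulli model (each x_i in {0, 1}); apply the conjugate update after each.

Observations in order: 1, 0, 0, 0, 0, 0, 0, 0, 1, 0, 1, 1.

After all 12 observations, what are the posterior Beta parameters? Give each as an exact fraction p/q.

alpha=16/3, beta=47/5

obs 1: x=1 → posterior Beta(7/3, 7/5)
obs 2: x=0 → posterior Beta(7/3, 12/5)
obs 3: x=0 → posterior Beta(7/3, 17/5)
obs 4: x=0 → posterior Beta(7/3, 22/5)
obs 5: x=0 → posterior Beta(7/3, 27/5)
obs 6: x=0 → posterior Beta(7/3, 32/5)
obs 7: x=0 → posterior Beta(7/3, 37/5)
obs 8: x=0 → posterior Beta(7/3, 42/5)
obs 9: x=1 → posterior Beta(10/3, 42/5)
obs 10: x=0 → posterior Beta(10/3, 47/5)
obs 11: x=1 → posterior Beta(13/3, 47/5)
obs 12: x=1 → posterior Beta(16/3, 47/5)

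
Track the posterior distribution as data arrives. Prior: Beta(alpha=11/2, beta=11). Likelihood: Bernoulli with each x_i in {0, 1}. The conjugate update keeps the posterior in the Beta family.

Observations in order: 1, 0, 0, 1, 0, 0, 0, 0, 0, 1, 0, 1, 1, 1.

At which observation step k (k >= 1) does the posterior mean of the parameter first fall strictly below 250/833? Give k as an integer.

k = 9

obs 1: x=1 → posterior Beta(13/2, 11)
obs 2: x=0 → posterior Beta(13/2, 12)
obs 3: x=0 → posterior Beta(13/2, 13)
obs 4: x=1 → posterior Beta(15/2, 13)
obs 5: x=0 → posterior Beta(15/2, 14)
obs 6: x=0 → posterior Beta(15/2, 15)
obs 7: x=0 → posterior Beta(15/2, 16)
obs 8: x=0 → posterior Beta(15/2, 17)
obs 9: x=0 → posterior Beta(15/2, 18)
obs 10: x=1 → posterior Beta(17/2, 18)
obs 11: x=0 → posterior Beta(17/2, 19)
obs 12: x=1 → posterior Beta(19/2, 19)
obs 13: x=1 → posterior Beta(21/2, 19)
obs 14: x=1 → posterior Beta(23/2, 19)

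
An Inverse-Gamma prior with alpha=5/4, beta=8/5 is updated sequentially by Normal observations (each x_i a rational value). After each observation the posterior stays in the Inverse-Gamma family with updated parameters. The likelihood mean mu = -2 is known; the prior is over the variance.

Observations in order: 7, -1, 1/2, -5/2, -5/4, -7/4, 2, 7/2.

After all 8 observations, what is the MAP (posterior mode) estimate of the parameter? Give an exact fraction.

obs 1: x=7 → posterior Inverse-Gamma(7/4, 421/10)
obs 2: x=-1 → posterior Inverse-Gamma(9/4, 213/5)
obs 3: x=1/2 → posterior Inverse-Gamma(11/4, 1829/40)
obs 4: x=-5/2 → posterior Inverse-Gamma(13/4, 917/20)
obs 5: x=-5/4 → posterior Inverse-Gamma(15/4, 7381/160)
obs 6: x=-7/4 → posterior Inverse-Gamma(17/4, 3693/80)
obs 7: x=2 → posterior Inverse-Gamma(19/4, 4333/80)
obs 8: x=7/2 → posterior Inverse-Gamma(21/4, 5543/80)

5543/500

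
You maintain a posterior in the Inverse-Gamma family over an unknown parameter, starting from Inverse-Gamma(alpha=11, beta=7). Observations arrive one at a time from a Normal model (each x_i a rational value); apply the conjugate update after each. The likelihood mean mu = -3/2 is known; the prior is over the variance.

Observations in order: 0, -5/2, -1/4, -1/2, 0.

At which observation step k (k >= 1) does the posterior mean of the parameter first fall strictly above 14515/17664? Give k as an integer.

obs 1: x=0 → posterior Inverse-Gamma(23/2, 65/8)
obs 2: x=-5/2 → posterior Inverse-Gamma(12, 69/8)
obs 3: x=-1/4 → posterior Inverse-Gamma(25/2, 301/32)
obs 4: x=-1/2 → posterior Inverse-Gamma(13, 317/32)
obs 5: x=0 → posterior Inverse-Gamma(27/2, 353/32)

k = 4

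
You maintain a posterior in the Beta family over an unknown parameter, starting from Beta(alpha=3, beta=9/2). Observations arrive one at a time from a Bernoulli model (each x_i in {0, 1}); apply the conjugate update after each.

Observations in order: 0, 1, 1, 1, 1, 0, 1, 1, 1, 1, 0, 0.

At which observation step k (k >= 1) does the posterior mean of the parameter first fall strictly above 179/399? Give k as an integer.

k = 3

obs 1: x=0 → posterior Beta(3, 11/2)
obs 2: x=1 → posterior Beta(4, 11/2)
obs 3: x=1 → posterior Beta(5, 11/2)
obs 4: x=1 → posterior Beta(6, 11/2)
obs 5: x=1 → posterior Beta(7, 11/2)
obs 6: x=0 → posterior Beta(7, 13/2)
obs 7: x=1 → posterior Beta(8, 13/2)
obs 8: x=1 → posterior Beta(9, 13/2)
obs 9: x=1 → posterior Beta(10, 13/2)
obs 10: x=1 → posterior Beta(11, 13/2)
obs 11: x=0 → posterior Beta(11, 15/2)
obs 12: x=0 → posterior Beta(11, 17/2)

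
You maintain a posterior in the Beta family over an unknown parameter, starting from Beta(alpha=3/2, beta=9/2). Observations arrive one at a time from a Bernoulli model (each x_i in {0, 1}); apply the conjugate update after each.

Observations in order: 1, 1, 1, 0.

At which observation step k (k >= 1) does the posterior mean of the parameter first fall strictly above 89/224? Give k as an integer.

obs 1: x=1 → posterior Beta(5/2, 9/2)
obs 2: x=1 → posterior Beta(7/2, 9/2)
obs 3: x=1 → posterior Beta(9/2, 9/2)
obs 4: x=0 → posterior Beta(9/2, 11/2)

k = 2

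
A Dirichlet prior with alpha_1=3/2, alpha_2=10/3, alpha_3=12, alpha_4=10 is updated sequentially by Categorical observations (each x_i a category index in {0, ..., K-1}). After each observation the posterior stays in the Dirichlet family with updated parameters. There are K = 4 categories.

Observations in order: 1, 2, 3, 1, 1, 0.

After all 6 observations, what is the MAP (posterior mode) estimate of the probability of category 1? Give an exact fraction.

32/173

obs 1: x=1 → posterior Dirichlet(3/2, 13/3, 12, 10)
obs 2: x=2 → posterior Dirichlet(3/2, 13/3, 13, 10)
obs 3: x=3 → posterior Dirichlet(3/2, 13/3, 13, 11)
obs 4: x=1 → posterior Dirichlet(3/2, 16/3, 13, 11)
obs 5: x=1 → posterior Dirichlet(3/2, 19/3, 13, 11)
obs 6: x=0 → posterior Dirichlet(5/2, 19/3, 13, 11)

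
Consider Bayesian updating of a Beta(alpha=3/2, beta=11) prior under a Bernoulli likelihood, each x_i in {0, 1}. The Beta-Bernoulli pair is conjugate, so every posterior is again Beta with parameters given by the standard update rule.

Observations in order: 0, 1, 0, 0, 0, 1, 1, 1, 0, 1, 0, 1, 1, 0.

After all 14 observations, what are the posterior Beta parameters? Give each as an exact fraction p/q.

alpha=17/2, beta=18

obs 1: x=0 → posterior Beta(3/2, 12)
obs 2: x=1 → posterior Beta(5/2, 12)
obs 3: x=0 → posterior Beta(5/2, 13)
obs 4: x=0 → posterior Beta(5/2, 14)
obs 5: x=0 → posterior Beta(5/2, 15)
obs 6: x=1 → posterior Beta(7/2, 15)
obs 7: x=1 → posterior Beta(9/2, 15)
obs 8: x=1 → posterior Beta(11/2, 15)
obs 9: x=0 → posterior Beta(11/2, 16)
obs 10: x=1 → posterior Beta(13/2, 16)
obs 11: x=0 → posterior Beta(13/2, 17)
obs 12: x=1 → posterior Beta(15/2, 17)
obs 13: x=1 → posterior Beta(17/2, 17)
obs 14: x=0 → posterior Beta(17/2, 18)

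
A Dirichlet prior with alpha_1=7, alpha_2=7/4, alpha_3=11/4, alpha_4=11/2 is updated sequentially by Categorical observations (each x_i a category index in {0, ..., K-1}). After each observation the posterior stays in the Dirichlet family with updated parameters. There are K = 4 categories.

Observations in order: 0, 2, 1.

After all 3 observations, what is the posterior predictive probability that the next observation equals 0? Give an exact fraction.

2/5

obs 1: x=0 → posterior Dirichlet(8, 7/4, 11/4, 11/2)
obs 2: x=2 → posterior Dirichlet(8, 7/4, 15/4, 11/2)
obs 3: x=1 → posterior Dirichlet(8, 11/4, 15/4, 11/2)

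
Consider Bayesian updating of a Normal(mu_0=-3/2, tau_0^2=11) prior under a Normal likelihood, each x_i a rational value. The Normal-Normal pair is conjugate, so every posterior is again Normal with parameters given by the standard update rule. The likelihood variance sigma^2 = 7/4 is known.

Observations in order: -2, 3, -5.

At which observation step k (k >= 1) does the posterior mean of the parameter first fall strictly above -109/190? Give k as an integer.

obs 1: x=-2 → posterior Normal(-197/102, 77/51)
obs 2: x=3 → posterior Normal(67/190, 77/95)
obs 3: x=-5 → posterior Normal(-373/278, 77/139)

k = 2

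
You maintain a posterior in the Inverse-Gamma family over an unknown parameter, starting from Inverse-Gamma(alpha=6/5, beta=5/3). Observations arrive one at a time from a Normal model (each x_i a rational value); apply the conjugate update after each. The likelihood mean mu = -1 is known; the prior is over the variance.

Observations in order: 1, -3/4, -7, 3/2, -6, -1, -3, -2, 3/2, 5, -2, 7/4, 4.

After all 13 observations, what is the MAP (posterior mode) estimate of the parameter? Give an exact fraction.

18655/2088

obs 1: x=1 → posterior Inverse-Gamma(17/10, 11/3)
obs 2: x=-3/4 → posterior Inverse-Gamma(11/5, 355/96)
obs 3: x=-7 → posterior Inverse-Gamma(27/10, 2083/96)
obs 4: x=3/2 → posterior Inverse-Gamma(16/5, 2383/96)
obs 5: x=-6 → posterior Inverse-Gamma(37/10, 3583/96)
obs 6: x=-1 → posterior Inverse-Gamma(21/5, 3583/96)
obs 7: x=-3 → posterior Inverse-Gamma(47/10, 3775/96)
obs 8: x=-2 → posterior Inverse-Gamma(26/5, 3823/96)
obs 9: x=3/2 → posterior Inverse-Gamma(57/10, 4123/96)
obs 10: x=5 → posterior Inverse-Gamma(31/5, 5851/96)
obs 11: x=-2 → posterior Inverse-Gamma(67/10, 5899/96)
obs 12: x=7/4 → posterior Inverse-Gamma(36/5, 3131/48)
obs 13: x=4 → posterior Inverse-Gamma(77/10, 3731/48)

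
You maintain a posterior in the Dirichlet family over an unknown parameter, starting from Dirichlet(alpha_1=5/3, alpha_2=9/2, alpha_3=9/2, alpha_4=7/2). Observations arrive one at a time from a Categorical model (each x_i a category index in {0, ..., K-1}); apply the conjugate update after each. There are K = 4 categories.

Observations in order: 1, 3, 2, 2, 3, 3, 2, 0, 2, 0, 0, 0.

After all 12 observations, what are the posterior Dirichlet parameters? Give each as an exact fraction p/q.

obs 1: x=1 → posterior Dirichlet(5/3, 11/2, 9/2, 7/2)
obs 2: x=3 → posterior Dirichlet(5/3, 11/2, 9/2, 9/2)
obs 3: x=2 → posterior Dirichlet(5/3, 11/2, 11/2, 9/2)
obs 4: x=2 → posterior Dirichlet(5/3, 11/2, 13/2, 9/2)
obs 5: x=3 → posterior Dirichlet(5/3, 11/2, 13/2, 11/2)
obs 6: x=3 → posterior Dirichlet(5/3, 11/2, 13/2, 13/2)
obs 7: x=2 → posterior Dirichlet(5/3, 11/2, 15/2, 13/2)
obs 8: x=0 → posterior Dirichlet(8/3, 11/2, 15/2, 13/2)
obs 9: x=2 → posterior Dirichlet(8/3, 11/2, 17/2, 13/2)
obs 10: x=0 → posterior Dirichlet(11/3, 11/2, 17/2, 13/2)
obs 11: x=0 → posterior Dirichlet(14/3, 11/2, 17/2, 13/2)
obs 12: x=0 → posterior Dirichlet(17/3, 11/2, 17/2, 13/2)

alpha_1=17/3, alpha_2=11/2, alpha_3=17/2, alpha_4=13/2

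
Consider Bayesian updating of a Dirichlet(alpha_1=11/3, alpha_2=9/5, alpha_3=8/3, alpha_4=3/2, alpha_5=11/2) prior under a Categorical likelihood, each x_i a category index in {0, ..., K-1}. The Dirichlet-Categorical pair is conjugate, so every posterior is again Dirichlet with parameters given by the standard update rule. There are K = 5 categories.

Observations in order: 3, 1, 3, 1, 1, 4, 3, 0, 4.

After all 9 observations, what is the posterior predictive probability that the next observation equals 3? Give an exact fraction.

135/724

obs 1: x=3 → posterior Dirichlet(11/3, 9/5, 8/3, 5/2, 11/2)
obs 2: x=1 → posterior Dirichlet(11/3, 14/5, 8/3, 5/2, 11/2)
obs 3: x=3 → posterior Dirichlet(11/3, 14/5, 8/3, 7/2, 11/2)
obs 4: x=1 → posterior Dirichlet(11/3, 19/5, 8/3, 7/2, 11/2)
obs 5: x=1 → posterior Dirichlet(11/3, 24/5, 8/3, 7/2, 11/2)
obs 6: x=4 → posterior Dirichlet(11/3, 24/5, 8/3, 7/2, 13/2)
obs 7: x=3 → posterior Dirichlet(11/3, 24/5, 8/3, 9/2, 13/2)
obs 8: x=0 → posterior Dirichlet(14/3, 24/5, 8/3, 9/2, 13/2)
obs 9: x=4 → posterior Dirichlet(14/3, 24/5, 8/3, 9/2, 15/2)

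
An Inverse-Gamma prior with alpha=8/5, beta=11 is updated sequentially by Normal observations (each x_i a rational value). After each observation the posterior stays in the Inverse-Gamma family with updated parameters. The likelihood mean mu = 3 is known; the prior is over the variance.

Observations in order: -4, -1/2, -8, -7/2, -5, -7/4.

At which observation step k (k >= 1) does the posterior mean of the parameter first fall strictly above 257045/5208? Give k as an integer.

k = 5

obs 1: x=-4 → posterior Inverse-Gamma(21/10, 71/2)
obs 2: x=-1/2 → posterior Inverse-Gamma(13/5, 333/8)
obs 3: x=-8 → posterior Inverse-Gamma(31/10, 817/8)
obs 4: x=-7/2 → posterior Inverse-Gamma(18/5, 493/4)
obs 5: x=-5 → posterior Inverse-Gamma(41/10, 621/4)
obs 6: x=-7/4 → posterior Inverse-Gamma(23/5, 5329/32)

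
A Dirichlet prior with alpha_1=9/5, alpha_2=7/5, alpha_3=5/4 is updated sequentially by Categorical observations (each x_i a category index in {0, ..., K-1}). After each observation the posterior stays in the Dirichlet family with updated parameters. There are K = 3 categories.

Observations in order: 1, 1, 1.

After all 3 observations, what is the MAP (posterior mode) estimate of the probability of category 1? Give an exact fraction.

68/89

obs 1: x=1 → posterior Dirichlet(9/5, 12/5, 5/4)
obs 2: x=1 → posterior Dirichlet(9/5, 17/5, 5/4)
obs 3: x=1 → posterior Dirichlet(9/5, 22/5, 5/4)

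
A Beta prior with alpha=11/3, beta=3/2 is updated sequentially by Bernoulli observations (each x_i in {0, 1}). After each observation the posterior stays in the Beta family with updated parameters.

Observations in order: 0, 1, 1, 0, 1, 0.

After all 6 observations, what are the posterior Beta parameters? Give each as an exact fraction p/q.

obs 1: x=0 → posterior Beta(11/3, 5/2)
obs 2: x=1 → posterior Beta(14/3, 5/2)
obs 3: x=1 → posterior Beta(17/3, 5/2)
obs 4: x=0 → posterior Beta(17/3, 7/2)
obs 5: x=1 → posterior Beta(20/3, 7/2)
obs 6: x=0 → posterior Beta(20/3, 9/2)

alpha=20/3, beta=9/2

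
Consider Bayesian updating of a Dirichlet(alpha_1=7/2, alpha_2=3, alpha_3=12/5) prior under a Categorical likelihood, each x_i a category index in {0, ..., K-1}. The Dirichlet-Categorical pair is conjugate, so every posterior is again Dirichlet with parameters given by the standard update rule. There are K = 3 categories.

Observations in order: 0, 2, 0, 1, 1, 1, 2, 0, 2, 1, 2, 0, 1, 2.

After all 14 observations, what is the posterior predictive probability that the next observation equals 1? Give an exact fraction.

80/229

obs 1: x=0 → posterior Dirichlet(9/2, 3, 12/5)
obs 2: x=2 → posterior Dirichlet(9/2, 3, 17/5)
obs 3: x=0 → posterior Dirichlet(11/2, 3, 17/5)
obs 4: x=1 → posterior Dirichlet(11/2, 4, 17/5)
obs 5: x=1 → posterior Dirichlet(11/2, 5, 17/5)
obs 6: x=1 → posterior Dirichlet(11/2, 6, 17/5)
obs 7: x=2 → posterior Dirichlet(11/2, 6, 22/5)
obs 8: x=0 → posterior Dirichlet(13/2, 6, 22/5)
obs 9: x=2 → posterior Dirichlet(13/2, 6, 27/5)
obs 10: x=1 → posterior Dirichlet(13/2, 7, 27/5)
obs 11: x=2 → posterior Dirichlet(13/2, 7, 32/5)
obs 12: x=0 → posterior Dirichlet(15/2, 7, 32/5)
obs 13: x=1 → posterior Dirichlet(15/2, 8, 32/5)
obs 14: x=2 → posterior Dirichlet(15/2, 8, 37/5)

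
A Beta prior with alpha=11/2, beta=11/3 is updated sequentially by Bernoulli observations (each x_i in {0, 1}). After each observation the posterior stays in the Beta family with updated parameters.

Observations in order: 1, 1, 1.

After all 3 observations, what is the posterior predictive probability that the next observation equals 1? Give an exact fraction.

obs 1: x=1 → posterior Beta(13/2, 11/3)
obs 2: x=1 → posterior Beta(15/2, 11/3)
obs 3: x=1 → posterior Beta(17/2, 11/3)

51/73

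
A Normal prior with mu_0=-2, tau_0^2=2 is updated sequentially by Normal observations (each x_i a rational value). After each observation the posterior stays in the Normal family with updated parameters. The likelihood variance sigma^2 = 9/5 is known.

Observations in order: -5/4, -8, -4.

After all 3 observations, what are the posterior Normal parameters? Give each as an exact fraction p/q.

obs 1: x=-5/4 → posterior Normal(-61/38, 18/19)
obs 2: x=-8 → posterior Normal(-221/58, 18/29)
obs 3: x=-4 → posterior Normal(-301/78, 6/13)

mu_0=-301/78, tau_0^2=6/13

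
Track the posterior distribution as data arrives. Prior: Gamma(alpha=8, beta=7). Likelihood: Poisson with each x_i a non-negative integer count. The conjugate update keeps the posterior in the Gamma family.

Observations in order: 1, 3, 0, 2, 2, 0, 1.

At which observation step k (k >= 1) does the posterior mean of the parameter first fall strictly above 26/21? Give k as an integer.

obs 1: x=1 → posterior Gamma(9, 8)
obs 2: x=3 → posterior Gamma(12, 9)
obs 3: x=0 → posterior Gamma(12, 10)
obs 4: x=2 → posterior Gamma(14, 11)
obs 5: x=2 → posterior Gamma(16, 12)
obs 6: x=0 → posterior Gamma(16, 13)
obs 7: x=1 → posterior Gamma(17, 14)

k = 2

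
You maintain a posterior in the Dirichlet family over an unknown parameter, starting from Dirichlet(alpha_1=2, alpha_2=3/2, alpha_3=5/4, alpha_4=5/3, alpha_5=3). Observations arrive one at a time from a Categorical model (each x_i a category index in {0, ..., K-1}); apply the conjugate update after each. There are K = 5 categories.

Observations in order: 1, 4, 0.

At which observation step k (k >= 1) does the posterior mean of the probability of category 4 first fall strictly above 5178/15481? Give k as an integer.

k = 2

obs 1: x=1 → posterior Dirichlet(2, 5/2, 5/4, 5/3, 3)
obs 2: x=4 → posterior Dirichlet(2, 5/2, 5/4, 5/3, 4)
obs 3: x=0 → posterior Dirichlet(3, 5/2, 5/4, 5/3, 4)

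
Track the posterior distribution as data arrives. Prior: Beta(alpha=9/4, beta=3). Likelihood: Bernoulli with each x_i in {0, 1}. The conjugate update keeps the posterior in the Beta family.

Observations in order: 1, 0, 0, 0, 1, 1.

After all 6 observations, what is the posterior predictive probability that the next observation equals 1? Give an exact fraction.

7/15

obs 1: x=1 → posterior Beta(13/4, 3)
obs 2: x=0 → posterior Beta(13/4, 4)
obs 3: x=0 → posterior Beta(13/4, 5)
obs 4: x=0 → posterior Beta(13/4, 6)
obs 5: x=1 → posterior Beta(17/4, 6)
obs 6: x=1 → posterior Beta(21/4, 6)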